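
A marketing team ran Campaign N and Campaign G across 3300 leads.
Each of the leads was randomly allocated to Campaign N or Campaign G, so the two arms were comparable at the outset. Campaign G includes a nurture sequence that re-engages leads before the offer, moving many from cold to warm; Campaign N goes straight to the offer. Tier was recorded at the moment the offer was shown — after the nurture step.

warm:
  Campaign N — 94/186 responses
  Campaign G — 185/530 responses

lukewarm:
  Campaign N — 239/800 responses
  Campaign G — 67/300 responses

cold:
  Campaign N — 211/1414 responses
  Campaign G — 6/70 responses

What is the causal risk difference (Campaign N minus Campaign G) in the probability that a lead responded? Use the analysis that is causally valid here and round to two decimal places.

-0.06

The engagement tier-specific comparison favours Campaign N throughout, but the pooled figures favour Campaign G. The question is whether to condition on engagement tier.
Engagement tier is recorded after the campaign and is itself shifted by it — it sits on the causal path from campaign to outcome. Conditioning on a mediator would strip out part of the effect we want; the pooled comparison gives the total causal effect.
The causal difference is the pooled difference: 0.227 − 0.287 = -0.060.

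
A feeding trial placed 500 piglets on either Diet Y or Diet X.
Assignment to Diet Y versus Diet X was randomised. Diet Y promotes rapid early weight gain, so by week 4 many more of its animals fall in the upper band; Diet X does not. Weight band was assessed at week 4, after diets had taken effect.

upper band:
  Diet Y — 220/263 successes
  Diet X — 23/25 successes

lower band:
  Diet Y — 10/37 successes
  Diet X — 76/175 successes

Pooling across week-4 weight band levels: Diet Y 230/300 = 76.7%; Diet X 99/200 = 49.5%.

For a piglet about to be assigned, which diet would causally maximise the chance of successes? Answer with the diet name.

Diet Y

Week-4 weight band here is a post-treatment variable shaped by the diet; conditioning on it would introduce bias rather than remove it. The overall comparison is the causal one.
Pooled: Diet Y 76.7% vs Diet X 49.5%; Diet Y is higher overall.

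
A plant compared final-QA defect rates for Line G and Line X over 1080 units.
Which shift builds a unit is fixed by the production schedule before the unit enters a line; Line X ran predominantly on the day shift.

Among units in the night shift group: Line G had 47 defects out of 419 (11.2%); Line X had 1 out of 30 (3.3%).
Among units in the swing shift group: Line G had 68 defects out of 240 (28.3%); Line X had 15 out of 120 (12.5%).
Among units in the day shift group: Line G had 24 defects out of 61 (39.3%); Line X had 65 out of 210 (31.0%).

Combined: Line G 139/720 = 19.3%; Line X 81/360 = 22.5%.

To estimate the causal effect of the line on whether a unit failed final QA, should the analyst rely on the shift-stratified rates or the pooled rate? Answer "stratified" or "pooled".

Line X is lower inside every shift stratum but Line G is lower in aggregate. Whether to stratify depends on how shift relates to the line.
Since shift is a pre-existing factor (not a product of the line) and it affects the outcome on its own, it is a confounder. The stratified rates, not the pooled rate, identify the causal effect.
Within each level — night shift: 11.2% vs 3.3%; swing shift: 28.3% vs 12.5%; day shift: 39.3% vs 31.0% — Line X is lower every time.

stratified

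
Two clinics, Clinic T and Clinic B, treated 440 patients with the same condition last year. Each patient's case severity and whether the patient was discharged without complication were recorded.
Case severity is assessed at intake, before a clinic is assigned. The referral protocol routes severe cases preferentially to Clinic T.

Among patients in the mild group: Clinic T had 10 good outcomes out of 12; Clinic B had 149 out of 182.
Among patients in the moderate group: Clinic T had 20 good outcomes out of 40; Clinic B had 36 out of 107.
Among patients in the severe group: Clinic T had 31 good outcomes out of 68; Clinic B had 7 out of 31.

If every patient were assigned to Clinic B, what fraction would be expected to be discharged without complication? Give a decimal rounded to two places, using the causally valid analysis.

Case severity is set before the clinic has any effect — it is not caused by the clinic — and it independently drives the outcome. That makes it a confounder, so the causal comparison is within case severity levels.
Standardising Clinic B to the population case severity mix: 0.441·149/182 + 0.334·36/107 + 0.225·7/31 = 0.524.

0.52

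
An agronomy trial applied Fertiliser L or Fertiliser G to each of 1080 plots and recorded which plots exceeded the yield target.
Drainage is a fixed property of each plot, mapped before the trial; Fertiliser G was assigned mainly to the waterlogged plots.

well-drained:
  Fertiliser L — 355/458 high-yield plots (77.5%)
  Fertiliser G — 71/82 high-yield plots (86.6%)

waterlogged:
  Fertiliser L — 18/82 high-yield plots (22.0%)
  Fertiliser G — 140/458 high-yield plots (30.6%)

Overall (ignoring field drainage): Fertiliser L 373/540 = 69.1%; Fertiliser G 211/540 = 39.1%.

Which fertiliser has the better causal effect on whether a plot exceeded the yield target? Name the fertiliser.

Fertiliser G

Since field drainage is a pre-existing factor (not a product of the fertiliser) and it affects the outcome on its own, it is a confounder. The stratified rates, not the pooled rate, identify the causal effect.
Within each level — well-drained: 77.5% vs 86.6%; waterlogged: 22.0% vs 30.6% — Fertiliser G is higher every time.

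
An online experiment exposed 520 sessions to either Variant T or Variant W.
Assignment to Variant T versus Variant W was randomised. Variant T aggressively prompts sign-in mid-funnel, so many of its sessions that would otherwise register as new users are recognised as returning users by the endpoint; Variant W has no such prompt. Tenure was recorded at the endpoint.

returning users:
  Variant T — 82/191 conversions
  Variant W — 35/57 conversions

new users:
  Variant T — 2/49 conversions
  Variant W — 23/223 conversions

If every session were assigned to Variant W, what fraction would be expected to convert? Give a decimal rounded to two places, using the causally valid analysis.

The user tenure-specific comparison favours Variant W throughout, but the pooled figures favour Variant T. The question is whether to condition on user tenure.
User tenure here is a post-treatment variable shaped by the variant; conditioning on it would introduce bias rather than remove it. The overall comparison is the causal one.
So P(outcome | do(Variant W)) is just the pooled rate for Variant W: 58/280 = 0.207.

0.21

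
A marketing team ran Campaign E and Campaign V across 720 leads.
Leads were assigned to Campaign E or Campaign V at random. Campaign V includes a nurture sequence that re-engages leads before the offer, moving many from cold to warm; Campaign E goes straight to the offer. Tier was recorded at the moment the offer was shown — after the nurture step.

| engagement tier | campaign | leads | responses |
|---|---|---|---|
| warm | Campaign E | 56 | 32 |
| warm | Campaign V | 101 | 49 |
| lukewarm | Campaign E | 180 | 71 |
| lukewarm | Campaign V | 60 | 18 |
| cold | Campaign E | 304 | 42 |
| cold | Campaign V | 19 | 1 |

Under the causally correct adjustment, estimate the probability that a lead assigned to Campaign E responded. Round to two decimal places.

0.27

Engagement tier lies on the pathway campaign → engagement tier → outcome, so adjusting for it blocks the indirect effect. For the total causal effect of campaign, use the unadjusted pooled rates.
So P(outcome | do(Campaign E)) is just the pooled rate for Campaign E: 145/540 = 0.269.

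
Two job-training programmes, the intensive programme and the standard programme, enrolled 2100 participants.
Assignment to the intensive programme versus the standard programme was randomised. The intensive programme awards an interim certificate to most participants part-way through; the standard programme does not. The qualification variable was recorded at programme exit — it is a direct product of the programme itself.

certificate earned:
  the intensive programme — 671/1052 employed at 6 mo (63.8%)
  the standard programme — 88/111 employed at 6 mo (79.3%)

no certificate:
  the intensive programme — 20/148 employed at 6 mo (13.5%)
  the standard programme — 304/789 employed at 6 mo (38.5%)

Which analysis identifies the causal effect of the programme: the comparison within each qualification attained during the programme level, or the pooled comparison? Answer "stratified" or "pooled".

Qualification attained during the programme here is a post-treatment variable shaped by the programme; conditioning on it would introduce bias rather than remove it. The overall comparison is the causal one.
Pooled: the intensive programme 57.6% vs the standard programme 43.6%; the intensive programme is higher overall.

pooled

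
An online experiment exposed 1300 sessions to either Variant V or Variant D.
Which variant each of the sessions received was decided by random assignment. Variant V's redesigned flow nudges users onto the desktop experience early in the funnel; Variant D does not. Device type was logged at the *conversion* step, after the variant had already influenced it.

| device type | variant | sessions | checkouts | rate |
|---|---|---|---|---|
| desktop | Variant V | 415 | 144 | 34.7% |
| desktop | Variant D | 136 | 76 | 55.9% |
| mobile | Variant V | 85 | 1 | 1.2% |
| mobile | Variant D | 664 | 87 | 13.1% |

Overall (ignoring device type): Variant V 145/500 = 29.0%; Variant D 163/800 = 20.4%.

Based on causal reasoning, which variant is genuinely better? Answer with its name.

Variant V

Device type lies on the pathway variant → device type → outcome, so adjusting for it blocks the indirect effect. For the total causal effect of variant, use the unadjusted pooled rates.
Pooled: Variant V 29.0% vs Variant D 20.4%; Variant V is higher overall.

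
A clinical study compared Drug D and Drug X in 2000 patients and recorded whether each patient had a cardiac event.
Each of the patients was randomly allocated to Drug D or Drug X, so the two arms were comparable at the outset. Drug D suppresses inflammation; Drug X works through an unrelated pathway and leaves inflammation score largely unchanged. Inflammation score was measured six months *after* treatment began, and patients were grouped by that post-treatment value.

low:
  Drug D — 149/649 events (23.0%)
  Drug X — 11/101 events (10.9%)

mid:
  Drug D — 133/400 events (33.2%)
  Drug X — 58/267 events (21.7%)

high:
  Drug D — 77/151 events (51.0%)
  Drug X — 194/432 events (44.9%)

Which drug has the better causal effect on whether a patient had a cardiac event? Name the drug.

Drug D

Within every inflammation score level Drug X has the lower rate, yet pooled Drug D does — Simpson's reversal.
Inflammation score here is a post-treatment variable shaped by the drug; conditioning on it would introduce bias rather than remove it. The overall comparison is the causal one.
Pooled: Drug D 29.9% vs Drug X 32.9%; Drug D is lower overall.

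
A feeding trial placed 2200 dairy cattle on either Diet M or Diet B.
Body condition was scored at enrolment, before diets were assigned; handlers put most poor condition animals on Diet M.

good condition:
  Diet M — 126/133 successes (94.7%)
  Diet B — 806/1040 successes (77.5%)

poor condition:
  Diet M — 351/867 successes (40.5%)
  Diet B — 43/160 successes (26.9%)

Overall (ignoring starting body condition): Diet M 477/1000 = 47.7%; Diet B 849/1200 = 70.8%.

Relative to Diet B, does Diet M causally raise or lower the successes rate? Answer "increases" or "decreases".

increases

Diet M is higher inside every starting body condition stratum but Diet B is higher in aggregate. Whether to stratify depends on how starting body condition relates to the diet.
Since starting body condition is a pre-existing factor (not a product of the diet) and it affects the outcome on its own, it is a confounder. The stratified rates, not the pooled rate, identify the causal effect.
Within each level — good condition: 94.7% vs 77.5%; poor condition: 40.5% vs 26.9% — Diet M is higher every time.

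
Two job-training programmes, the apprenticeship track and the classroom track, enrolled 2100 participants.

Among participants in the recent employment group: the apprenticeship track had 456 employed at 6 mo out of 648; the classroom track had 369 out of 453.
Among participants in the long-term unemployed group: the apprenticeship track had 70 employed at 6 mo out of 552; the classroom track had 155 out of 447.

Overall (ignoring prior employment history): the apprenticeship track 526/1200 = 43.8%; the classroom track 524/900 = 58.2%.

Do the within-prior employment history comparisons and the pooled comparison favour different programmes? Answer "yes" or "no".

no

Within each prior employment history level (recent employment 70.4% vs 81.5%; long-term unemployed 12.7% vs 34.7%), the classroom track has the higher rate every time. Pooled: 43.8% vs 58.2% — the classroom track has the higher rate overall. They agree.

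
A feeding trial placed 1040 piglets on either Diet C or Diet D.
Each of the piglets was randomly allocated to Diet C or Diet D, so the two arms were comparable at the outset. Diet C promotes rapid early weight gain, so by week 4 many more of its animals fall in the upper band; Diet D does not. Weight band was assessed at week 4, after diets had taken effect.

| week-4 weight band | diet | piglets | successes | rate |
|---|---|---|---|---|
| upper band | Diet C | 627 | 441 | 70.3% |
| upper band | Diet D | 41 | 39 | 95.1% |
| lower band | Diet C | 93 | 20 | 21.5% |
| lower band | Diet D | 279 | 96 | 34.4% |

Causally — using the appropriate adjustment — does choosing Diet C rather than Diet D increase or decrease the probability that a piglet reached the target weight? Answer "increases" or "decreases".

increases

Week-4 weight band is downstream of the diet. One should not condition on a consequence of treatment, so the overall rates are the right comparison.
Pooled: Diet C 64.0% vs Diet D 42.2%; Diet C is higher overall.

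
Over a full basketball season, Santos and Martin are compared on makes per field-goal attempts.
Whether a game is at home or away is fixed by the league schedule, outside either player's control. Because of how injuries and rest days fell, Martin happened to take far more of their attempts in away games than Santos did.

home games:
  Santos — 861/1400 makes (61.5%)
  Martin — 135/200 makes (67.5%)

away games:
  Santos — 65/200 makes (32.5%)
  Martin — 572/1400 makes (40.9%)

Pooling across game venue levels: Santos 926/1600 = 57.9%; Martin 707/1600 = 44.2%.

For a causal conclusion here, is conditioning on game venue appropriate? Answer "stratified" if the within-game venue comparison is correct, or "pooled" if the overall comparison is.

stratified

The game venue-specific comparison favours Martin throughout, but the pooled figures favour Santos. The question is whether to condition on game venue.
Game venue differs across players for reasons unrelated to any effect of the player itself, and it separately predicts the outcome — a classic confounder. We must compare within game venue levels.
Within each level — home games: 61.5% vs 67.5%; away games: 32.5% vs 40.9% — Martin is higher every time.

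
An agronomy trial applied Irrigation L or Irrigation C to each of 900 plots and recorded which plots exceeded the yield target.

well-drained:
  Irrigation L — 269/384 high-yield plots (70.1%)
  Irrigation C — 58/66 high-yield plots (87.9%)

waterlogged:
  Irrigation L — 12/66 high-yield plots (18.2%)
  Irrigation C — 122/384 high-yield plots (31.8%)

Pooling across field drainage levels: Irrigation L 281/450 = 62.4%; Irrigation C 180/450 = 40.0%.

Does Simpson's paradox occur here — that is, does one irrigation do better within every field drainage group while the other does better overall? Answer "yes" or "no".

yes

Within each field drainage level (well-drained 70.1% vs 87.9%; waterlogged 18.2% vs 31.8%), Irrigation C has the higher rate every time. Pooled: 62.4% vs 40.0% — Irrigation L has the higher rate overall. The two comparisons disagree.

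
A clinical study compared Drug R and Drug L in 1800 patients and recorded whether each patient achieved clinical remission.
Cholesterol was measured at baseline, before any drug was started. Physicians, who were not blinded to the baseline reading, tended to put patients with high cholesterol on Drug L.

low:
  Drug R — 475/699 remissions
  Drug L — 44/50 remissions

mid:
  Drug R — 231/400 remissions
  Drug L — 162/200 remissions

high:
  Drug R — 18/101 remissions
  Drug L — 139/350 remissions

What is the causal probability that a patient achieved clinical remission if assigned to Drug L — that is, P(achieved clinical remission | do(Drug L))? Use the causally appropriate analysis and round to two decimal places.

Since cholesterol is a pre-existing factor (not a product of the drug) and it affects the outcome on its own, it is a confounder. The stratified rates, not the pooled rate, identify the causal effect.
Standardising Drug L to the population cholesterol mix: 0.416·44/50 + 0.333·162/200 + 0.251·139/350 = 0.736.

0.74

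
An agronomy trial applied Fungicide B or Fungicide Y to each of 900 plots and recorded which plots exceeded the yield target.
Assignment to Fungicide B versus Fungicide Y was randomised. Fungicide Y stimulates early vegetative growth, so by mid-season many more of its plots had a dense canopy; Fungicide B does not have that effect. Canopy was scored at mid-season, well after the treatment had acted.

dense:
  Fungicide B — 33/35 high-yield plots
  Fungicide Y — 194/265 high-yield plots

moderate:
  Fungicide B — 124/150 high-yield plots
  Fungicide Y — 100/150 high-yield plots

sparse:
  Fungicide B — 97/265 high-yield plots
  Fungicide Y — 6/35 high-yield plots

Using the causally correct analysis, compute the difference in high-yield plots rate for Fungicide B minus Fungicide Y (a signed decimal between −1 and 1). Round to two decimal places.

-0.10

The mid-season canopy-specific comparison favours Fungicide B throughout, but the pooled figures favour Fungicide Y. The question is whether to condition on mid-season canopy.
Mid-season canopy is downstream of the fungicide. One should not condition on a consequence of treatment, so the overall rates are the right comparison.
The causal difference is the pooled difference: 0.564 − 0.667 = -0.102.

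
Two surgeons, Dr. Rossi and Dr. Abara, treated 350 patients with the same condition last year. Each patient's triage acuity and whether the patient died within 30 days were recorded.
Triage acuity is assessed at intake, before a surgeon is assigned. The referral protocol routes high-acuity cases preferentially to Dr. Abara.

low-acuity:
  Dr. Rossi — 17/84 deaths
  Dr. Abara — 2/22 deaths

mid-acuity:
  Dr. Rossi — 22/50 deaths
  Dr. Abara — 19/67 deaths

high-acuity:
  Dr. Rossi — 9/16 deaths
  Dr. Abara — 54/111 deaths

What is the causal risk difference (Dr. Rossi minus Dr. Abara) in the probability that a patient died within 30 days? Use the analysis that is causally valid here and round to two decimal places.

+0.11

The imbalance in triage acuity arose from how patients were allocated, not from anything the surgeon did; and triage acuity independently affects the outcome. The pooled gap is confounded — condition on triage acuity.
Adjusting over the population distribution of triage acuity: 0.303·(0.202−0.091) + 0.334·(0.440−0.284) + 0.363·(0.562−0.486) = +0.114.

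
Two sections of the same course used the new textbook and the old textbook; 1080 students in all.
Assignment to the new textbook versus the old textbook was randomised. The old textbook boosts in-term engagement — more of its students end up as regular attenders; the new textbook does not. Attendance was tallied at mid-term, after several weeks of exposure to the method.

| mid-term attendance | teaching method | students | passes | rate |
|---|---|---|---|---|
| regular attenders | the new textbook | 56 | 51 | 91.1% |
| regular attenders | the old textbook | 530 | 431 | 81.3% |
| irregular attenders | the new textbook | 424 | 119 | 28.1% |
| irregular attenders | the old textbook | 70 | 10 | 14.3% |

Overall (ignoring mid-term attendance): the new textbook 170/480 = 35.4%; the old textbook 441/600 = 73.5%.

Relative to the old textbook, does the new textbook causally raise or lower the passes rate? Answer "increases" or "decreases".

Stratifying would compare teaching methods among students the teaching methods themselves sorted into mid-term attendance groups — a form of selection on an intermediate. The unconditioned pooled rates give the total causal effect.
Pooled: the new textbook 35.4% vs the old textbook 73.5%; the old textbook is higher overall.

decreases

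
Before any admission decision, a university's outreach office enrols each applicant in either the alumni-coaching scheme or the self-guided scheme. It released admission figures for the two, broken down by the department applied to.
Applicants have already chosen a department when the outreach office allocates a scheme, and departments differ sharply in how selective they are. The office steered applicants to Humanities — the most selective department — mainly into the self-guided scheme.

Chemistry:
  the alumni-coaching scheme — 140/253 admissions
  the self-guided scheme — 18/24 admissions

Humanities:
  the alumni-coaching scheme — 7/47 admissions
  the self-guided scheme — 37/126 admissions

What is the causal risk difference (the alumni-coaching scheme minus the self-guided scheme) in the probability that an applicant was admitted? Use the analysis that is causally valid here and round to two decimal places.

Department is set before the outreach scheme has any effect — it is not caused by the outreach scheme — and it independently drives the outcome. That makes it a confounder, so the causal comparison is within department levels.
Adjusting over the population distribution of department: 0.616·(0.553−0.750) + 0.384·(0.149−0.294) = -0.177.

-0.18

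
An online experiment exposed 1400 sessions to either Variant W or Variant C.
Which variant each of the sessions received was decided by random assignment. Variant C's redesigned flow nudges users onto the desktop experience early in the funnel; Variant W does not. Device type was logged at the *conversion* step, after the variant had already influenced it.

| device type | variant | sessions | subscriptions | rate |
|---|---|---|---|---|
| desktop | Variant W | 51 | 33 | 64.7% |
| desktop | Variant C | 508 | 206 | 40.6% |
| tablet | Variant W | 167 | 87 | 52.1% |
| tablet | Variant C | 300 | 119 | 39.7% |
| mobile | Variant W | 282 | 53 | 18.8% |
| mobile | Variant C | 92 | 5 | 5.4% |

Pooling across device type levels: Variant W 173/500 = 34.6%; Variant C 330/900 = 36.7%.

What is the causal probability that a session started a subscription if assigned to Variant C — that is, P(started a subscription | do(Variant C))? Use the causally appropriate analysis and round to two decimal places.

The stratified and pooled comparisons disagree (Variant W wins within each device type; Variant C wins overall), so the answer turns on the causal role of device type.
The distribution of device type is itself part of what the variant does — it is an intermediate outcome. Holding it fixed would remove that part of the effect; the total effect is the pooled difference.
So P(outcome | do(Variant C)) is just the pooled rate for Variant C: 330/900 = 0.367.

0.37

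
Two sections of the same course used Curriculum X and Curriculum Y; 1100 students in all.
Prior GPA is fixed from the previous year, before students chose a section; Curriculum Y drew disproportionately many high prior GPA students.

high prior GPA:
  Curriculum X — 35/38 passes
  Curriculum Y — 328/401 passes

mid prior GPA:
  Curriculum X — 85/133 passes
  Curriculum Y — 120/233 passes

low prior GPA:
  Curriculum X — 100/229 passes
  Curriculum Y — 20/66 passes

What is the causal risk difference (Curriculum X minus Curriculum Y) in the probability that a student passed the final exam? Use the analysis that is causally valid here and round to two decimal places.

+0.12

Prior GPA band is set before the teaching method has any effect — it is not caused by the teaching method — and it independently drives the outcome. That makes it a confounder, so the causal comparison is within prior GPA band levels.
Adjusting over the population distribution of prior GPA band: 0.399·(0.921−0.818) + 0.333·(0.639−0.515) + 0.268·(0.437−0.303) = +0.118.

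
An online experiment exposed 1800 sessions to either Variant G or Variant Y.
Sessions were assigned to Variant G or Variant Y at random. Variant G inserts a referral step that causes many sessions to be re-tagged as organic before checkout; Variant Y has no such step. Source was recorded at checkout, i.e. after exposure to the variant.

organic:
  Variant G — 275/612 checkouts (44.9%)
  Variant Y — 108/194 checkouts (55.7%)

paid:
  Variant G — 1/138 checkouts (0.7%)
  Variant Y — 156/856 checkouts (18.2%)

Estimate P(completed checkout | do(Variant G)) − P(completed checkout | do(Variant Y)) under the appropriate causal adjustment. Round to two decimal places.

The stratified and pooled comparisons disagree (Variant Y wins within each traffic source; Variant G wins overall), so the answer turns on the causal role of traffic source.
Traffic source is downstream of the variant. One should not condition on a consequence of treatment, so the overall rates are the right comparison.
The causal difference is the pooled difference: 0.368 − 0.251 = +0.117.

+0.12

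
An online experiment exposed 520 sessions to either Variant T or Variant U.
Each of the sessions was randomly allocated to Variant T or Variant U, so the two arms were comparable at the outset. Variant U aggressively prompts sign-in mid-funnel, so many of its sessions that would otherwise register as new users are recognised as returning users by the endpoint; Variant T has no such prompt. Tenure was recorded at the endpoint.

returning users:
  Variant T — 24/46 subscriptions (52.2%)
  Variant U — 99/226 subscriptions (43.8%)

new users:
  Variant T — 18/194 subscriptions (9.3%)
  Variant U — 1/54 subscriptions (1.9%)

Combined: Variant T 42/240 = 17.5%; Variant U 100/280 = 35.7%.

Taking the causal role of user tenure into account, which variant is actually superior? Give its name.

User tenure is downstream of the variant. One should not condition on a consequence of treatment, so the overall rates are the right comparison.
Pooled: Variant T 17.5% vs Variant U 35.7%; Variant U is higher overall.

Variant U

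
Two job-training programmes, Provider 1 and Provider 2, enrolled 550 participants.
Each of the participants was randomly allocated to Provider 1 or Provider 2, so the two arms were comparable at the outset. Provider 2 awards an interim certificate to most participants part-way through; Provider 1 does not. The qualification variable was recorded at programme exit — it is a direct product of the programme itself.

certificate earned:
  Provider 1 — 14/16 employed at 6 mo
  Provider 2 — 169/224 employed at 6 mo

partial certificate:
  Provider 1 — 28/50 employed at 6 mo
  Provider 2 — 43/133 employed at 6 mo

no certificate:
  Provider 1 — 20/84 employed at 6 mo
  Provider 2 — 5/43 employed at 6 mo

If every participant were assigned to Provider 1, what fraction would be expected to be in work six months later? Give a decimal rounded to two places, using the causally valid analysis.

Provider 1 is higher inside every qualification attained during the programme stratum but Provider 2 is higher in aggregate. Whether to stratify depends on how qualification attained during the programme relates to the programme.
The distribution of qualification attained during the programme is itself part of what the programme does — it is an intermediate outcome. Holding it fixed would remove that part of the effect; the total effect is the pooled difference.
So P(outcome | do(Provider 1)) is just the pooled rate for Provider 1: 62/150 = 0.413.

0.41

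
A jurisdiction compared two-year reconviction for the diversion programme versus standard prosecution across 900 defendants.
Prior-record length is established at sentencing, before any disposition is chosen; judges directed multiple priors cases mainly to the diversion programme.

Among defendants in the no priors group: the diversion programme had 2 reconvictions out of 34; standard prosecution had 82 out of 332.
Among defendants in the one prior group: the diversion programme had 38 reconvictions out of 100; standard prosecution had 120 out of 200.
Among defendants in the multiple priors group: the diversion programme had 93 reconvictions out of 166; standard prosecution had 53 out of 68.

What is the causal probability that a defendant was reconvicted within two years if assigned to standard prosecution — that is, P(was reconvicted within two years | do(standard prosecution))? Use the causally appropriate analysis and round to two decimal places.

the diversion programme is lower inside every prior-record length stratum but standard prosecution is lower in aggregate. Whether to stratify depends on how prior-record length relates to the disposition.
Prior-record length differs across dispositions for reasons unrelated to any effect of the disposition itself, and it separately predicts the outcome — a classic confounder. We must compare within prior-record length levels.
Standardising standard prosecution to the population prior-record length mix: 0.407·82/332 + 0.333·120/200 + 0.260·53/68 = 0.503.

0.50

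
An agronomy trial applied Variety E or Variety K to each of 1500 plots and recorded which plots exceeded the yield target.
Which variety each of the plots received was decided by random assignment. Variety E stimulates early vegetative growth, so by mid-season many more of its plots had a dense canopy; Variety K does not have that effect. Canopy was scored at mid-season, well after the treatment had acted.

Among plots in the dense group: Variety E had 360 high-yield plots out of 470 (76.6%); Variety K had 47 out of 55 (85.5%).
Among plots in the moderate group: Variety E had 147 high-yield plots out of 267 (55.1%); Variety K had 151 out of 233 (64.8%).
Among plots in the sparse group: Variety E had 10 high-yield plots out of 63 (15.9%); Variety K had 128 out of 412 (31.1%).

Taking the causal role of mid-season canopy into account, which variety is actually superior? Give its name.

The distribution of mid-season canopy is itself part of what the variety does — it is an intermediate outcome. Holding it fixed would remove that part of the effect; the total effect is the pooled difference.
Pooled: Variety E 64.6% vs Variety K 46.6%; Variety E is higher overall.

Variety E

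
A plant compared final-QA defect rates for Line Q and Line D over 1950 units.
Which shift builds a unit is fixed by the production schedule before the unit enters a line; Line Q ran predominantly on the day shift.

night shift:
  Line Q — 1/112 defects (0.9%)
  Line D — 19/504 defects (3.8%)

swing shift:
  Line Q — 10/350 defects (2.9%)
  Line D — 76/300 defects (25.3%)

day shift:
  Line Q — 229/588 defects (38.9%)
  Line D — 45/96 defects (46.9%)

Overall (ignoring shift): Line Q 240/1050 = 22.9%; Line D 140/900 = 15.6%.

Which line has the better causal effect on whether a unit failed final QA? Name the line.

Line Q

Since shift is a pre-existing factor (not a product of the line) and it affects the outcome on its own, it is a confounder. The stratified rates, not the pooled rate, identify the causal effect.
Within each level — night shift: 0.9% vs 3.8%; swing shift: 2.9% vs 25.3%; day shift: 38.9% vs 46.9% — Line Q is lower every time.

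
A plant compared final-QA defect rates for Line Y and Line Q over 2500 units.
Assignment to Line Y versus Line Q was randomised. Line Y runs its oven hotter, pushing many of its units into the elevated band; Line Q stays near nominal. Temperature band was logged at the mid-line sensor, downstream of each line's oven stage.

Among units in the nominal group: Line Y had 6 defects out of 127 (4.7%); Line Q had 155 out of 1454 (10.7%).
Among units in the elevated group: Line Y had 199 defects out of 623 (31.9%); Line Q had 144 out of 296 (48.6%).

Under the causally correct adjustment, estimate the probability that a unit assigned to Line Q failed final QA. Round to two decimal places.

0.17

Stratifying would compare lines among units the lines themselves sorted into in-process temperature band groups — a form of selection on an intermediate. The unconditioned pooled rates give the total causal effect.
So P(outcome | do(Line Q)) is just the pooled rate for Line Q: 299/1750 = 0.171.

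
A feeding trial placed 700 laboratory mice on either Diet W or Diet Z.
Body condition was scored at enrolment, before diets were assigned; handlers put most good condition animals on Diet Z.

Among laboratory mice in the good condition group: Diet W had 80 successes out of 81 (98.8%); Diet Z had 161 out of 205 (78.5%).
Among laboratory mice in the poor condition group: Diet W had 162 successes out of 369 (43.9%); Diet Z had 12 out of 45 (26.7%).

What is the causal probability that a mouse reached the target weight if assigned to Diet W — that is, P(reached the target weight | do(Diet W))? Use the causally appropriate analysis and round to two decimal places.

0.66

The starting body condition-specific comparison favours Diet W throughout, but the pooled figures favour Diet Z. The question is whether to condition on starting body condition.
Starting body condition is set before the diet has any effect — it is not caused by the diet — and it independently drives the outcome. That makes it a confounder, so the causal comparison is within starting body condition levels.
Standardising Diet W to the population starting body condition mix: 0.409·80/81 + 0.591·162/369 = 0.663.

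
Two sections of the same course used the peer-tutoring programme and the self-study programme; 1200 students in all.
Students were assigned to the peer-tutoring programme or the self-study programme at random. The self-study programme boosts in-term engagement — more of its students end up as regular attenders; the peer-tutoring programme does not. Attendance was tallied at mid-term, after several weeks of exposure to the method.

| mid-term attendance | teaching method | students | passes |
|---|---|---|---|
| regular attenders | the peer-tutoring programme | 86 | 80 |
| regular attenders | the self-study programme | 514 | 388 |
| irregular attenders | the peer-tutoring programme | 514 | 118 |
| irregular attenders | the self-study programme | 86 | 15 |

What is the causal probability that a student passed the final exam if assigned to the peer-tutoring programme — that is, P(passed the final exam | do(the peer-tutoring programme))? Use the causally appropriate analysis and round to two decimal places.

Within every mid-term attendance level the peer-tutoring programme has the higher rate, yet pooled the self-study programme does — Simpson's reversal.
Mid-term attendance is downstream of the teaching method. One should not condition on a consequence of treatment, so the overall rates are the right comparison.
So P(outcome | do(the peer-tutoring programme)) is just the pooled rate for the peer-tutoring programme: 198/600 = 0.330.

0.33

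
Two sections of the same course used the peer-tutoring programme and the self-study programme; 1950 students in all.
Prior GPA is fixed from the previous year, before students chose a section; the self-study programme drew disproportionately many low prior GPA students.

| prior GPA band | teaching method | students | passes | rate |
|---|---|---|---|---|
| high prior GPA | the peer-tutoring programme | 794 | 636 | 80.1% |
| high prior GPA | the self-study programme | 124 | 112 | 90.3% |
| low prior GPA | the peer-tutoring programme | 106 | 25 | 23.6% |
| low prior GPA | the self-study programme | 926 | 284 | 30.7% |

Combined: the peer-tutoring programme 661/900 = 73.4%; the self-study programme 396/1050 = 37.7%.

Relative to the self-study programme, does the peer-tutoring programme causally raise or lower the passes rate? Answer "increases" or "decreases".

decreases

the self-study programme is higher inside every prior GPA band stratum but the peer-tutoring programme is higher in aggregate. Whether to stratify depends on how prior GPA band relates to the teaching method.
Nothing the teaching method does changes prior GPA band; the imbalance is an allocation artefact. With prior GPA band also predicting the outcome, the pooled figure is confounded, and the within-stratum comparison is the causal one.
Within each level — high prior GPA: 80.1% vs 90.3%; low prior GPA: 23.6% vs 30.7% — the self-study programme is higher every time.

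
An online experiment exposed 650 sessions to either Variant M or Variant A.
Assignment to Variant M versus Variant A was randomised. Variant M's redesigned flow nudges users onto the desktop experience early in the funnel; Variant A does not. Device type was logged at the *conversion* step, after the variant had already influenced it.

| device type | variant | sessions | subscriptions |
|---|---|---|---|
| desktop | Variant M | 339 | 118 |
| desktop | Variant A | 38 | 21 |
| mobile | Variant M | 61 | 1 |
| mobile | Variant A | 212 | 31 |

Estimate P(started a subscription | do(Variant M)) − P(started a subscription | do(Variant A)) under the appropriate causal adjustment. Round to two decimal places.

+0.09

The device type-specific comparison favours Variant A throughout, but the pooled figures favour Variant M. The question is whether to condition on device type.
Device type is downstream of the variant. One should not condition on a consequence of treatment, so the overall rates are the right comparison.
The causal difference is the pooled difference: 0.297 − 0.208 = +0.089.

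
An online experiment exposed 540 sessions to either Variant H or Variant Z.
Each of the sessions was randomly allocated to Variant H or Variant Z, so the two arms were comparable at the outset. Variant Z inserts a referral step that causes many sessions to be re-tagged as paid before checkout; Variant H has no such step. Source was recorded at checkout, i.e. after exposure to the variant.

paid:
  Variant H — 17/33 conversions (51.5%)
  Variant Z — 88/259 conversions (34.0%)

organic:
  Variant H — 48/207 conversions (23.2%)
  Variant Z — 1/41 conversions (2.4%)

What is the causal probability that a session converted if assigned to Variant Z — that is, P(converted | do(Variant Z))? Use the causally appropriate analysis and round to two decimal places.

Within every traffic source level Variant H has the higher rate, yet pooled Variant Z does — Simpson's reversal.
Because the variant influences traffic source, traffic source is a post-treatment mediator, not a confounder. Stratifying on it would bias the estimate; the causal effect is the crude pooled difference.
So P(outcome | do(Variant Z)) is just the pooled rate for Variant Z: 89/300 = 0.297.

0.30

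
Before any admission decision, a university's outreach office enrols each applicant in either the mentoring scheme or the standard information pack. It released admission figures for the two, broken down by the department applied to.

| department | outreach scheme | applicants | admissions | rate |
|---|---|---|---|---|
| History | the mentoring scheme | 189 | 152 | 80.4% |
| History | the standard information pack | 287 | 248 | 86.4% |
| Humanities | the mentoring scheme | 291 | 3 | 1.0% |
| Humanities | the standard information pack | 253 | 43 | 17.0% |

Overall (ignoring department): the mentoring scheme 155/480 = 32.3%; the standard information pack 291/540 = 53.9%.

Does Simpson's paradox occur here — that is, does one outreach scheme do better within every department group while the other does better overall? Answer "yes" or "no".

no

Within each department level (History 80.4% vs 86.4%; Humanities 1.0% vs 17.0%), the standard information pack has the higher rate every time. Pooled: 32.3% vs 53.9% — the standard information pack has the higher rate overall. They agree.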